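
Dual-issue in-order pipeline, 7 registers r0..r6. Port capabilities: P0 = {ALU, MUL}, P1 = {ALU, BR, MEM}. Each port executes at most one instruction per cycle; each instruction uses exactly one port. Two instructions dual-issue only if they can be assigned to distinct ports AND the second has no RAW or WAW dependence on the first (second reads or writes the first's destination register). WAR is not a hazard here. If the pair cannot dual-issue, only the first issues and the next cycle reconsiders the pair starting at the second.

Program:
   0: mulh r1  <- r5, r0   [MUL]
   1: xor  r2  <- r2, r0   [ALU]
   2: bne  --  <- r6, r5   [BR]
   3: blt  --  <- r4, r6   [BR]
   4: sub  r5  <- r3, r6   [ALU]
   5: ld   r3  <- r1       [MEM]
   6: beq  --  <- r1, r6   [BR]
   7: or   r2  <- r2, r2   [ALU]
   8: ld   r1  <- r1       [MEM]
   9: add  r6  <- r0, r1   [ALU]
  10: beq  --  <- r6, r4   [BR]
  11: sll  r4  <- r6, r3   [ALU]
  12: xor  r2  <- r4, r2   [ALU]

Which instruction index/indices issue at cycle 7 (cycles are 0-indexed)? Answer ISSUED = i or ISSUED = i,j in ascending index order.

[0] i0&i1  mulh.MUL;xor.ALU  -- 2-wide
[1] i2  bne.BR  -- no-port BR/BR
[2] i3&i4  blt.BR;sub.ALU  -- 2-wide
[3] i5  ld.MEM  -- no-port MEM/BR
[4] i6&i7  beq.BR;or.ALU  -- 2-wide
[5] i8  ld.MEM  -- RAW r1
[6] i9  add.ALU  -- RAW r6
[7] i10&i11  beq.BR;sll.ALU  -- 2-wide
[8] i12  xor.ALU  -- tail

ISSUED = 10,11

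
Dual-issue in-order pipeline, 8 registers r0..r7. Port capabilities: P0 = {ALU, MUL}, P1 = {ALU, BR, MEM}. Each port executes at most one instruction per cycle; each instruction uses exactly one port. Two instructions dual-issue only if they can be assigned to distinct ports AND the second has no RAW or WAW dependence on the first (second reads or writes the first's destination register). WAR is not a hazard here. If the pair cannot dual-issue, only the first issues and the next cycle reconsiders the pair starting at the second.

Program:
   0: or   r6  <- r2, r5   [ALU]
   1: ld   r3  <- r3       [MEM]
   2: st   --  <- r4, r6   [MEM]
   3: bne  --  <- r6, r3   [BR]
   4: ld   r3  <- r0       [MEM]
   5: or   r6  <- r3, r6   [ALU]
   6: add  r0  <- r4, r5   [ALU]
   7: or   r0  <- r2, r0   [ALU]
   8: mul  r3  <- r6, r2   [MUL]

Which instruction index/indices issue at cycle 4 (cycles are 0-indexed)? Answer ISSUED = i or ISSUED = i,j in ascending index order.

[0] i0&i1  or.ALU;ld.MEM  -- 2-wide
[1] i2  st.MEM  -- no-port MEM/BR
[2] i3  bne.BR  -- no-port BR/MEM
[3] i4  ld.MEM  -- RAW r3
[4] i5&i6  or.ALU;add.ALU  -- 2-wide
[5] i7&i8  or.ALU;mul.MUL  -- 2-wide

ISSUED = 5,6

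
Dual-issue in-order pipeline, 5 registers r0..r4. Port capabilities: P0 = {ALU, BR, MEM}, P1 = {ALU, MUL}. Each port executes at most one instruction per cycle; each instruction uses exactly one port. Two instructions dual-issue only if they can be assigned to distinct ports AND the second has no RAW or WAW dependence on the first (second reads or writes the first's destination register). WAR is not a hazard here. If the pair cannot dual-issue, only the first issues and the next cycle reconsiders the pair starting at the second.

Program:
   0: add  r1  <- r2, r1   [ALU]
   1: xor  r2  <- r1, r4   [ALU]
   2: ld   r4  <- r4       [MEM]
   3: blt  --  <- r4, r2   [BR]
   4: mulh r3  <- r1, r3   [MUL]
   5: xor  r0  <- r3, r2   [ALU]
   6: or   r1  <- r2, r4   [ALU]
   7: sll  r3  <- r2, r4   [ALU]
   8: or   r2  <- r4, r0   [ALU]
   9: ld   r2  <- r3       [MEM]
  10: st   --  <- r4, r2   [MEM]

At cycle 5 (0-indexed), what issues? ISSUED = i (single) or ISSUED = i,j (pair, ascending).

ISSUED = 9

c0: i0 add  RAW r1
c1: i1/i2 xor+ld  pair
c2: i3/i4 blt+mulh  pair
c3: i5/i6 xor+or  pair
c4: i7/i8 sll+or  pair
c5: i9 ld  no-port MEM/MEM
c6: i10 st  tail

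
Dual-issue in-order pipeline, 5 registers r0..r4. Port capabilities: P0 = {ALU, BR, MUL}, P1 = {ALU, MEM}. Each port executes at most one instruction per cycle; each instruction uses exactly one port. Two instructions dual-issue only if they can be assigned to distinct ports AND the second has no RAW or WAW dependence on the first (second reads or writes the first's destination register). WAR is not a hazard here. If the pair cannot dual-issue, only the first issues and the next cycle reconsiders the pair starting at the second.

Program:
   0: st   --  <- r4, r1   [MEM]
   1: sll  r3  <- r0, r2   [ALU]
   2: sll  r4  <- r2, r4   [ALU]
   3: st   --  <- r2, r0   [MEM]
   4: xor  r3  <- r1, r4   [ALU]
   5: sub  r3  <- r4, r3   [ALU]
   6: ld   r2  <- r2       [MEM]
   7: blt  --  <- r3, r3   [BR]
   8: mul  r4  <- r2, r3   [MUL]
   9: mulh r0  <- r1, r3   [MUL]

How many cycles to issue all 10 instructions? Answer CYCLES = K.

CYCLES = 7

[0] i0,i1  st;sll  -- dual
[1] i2,i3  sll;st  -- dual
[2] i4  xor  -- RAW+WAW r3
[3] i5,i6  sub;ld  -- dual
[4] i7  blt  -- no-port BR/MUL
[5] i8  mul  -- no-port MUL/MUL
[6] i9  mulh  -- tail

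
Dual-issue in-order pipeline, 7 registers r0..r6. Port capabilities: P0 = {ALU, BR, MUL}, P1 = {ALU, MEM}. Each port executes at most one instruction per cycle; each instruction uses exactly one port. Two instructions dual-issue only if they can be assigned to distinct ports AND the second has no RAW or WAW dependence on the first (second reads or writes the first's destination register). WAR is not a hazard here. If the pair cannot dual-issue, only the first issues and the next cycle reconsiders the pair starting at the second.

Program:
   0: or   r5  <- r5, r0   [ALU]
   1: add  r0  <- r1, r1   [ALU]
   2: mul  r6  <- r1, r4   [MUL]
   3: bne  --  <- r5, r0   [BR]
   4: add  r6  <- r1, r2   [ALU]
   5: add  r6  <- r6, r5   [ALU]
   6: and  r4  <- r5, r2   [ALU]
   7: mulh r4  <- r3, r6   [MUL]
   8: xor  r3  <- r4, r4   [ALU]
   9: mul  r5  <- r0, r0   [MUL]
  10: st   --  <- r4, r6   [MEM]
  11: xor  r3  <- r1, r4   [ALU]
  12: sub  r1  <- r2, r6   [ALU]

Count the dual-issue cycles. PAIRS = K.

PAIRS = 5

0. or.ALU/add.ALU @i0+i1  | 2-wide
1. mul.MUL @i2  | no-port MUL/BR
2. bne.BR/add.ALU @i3+i4  | 2-wide
3. add.ALU/and.ALU @i5+i6  | 2-wide
4. mulh.MUL @i7  | RAW r4
5. xor.ALU/mul.MUL @i8+i9  | 2-wide
6. st.MEM/xor.ALU @i10+i11  | 2-wide
7. sub.ALU @i12  | tail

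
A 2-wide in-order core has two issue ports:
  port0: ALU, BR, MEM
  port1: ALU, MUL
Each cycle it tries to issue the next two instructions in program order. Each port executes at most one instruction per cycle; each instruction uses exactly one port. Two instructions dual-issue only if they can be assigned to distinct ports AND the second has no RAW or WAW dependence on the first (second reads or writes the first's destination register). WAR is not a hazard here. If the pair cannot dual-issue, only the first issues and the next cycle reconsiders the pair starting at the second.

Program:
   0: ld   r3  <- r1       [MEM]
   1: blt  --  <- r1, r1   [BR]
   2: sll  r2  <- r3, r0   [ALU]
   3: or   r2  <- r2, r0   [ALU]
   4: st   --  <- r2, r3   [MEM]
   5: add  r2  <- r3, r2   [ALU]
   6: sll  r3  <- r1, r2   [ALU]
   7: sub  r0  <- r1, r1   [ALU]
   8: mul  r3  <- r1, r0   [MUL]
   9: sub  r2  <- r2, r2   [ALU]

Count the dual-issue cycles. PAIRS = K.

PAIRS = 4

0. ld @i0  | no-port MEM/BR
1. blt/sll @i1&i2  | 2-wide
2. or @i3  | RAW r2
3. st/add @i4&i5  | 2-wide
4. sll/sub @i6&i7  | 2-wide
5. mul/sub @i8&i9  | 2-wide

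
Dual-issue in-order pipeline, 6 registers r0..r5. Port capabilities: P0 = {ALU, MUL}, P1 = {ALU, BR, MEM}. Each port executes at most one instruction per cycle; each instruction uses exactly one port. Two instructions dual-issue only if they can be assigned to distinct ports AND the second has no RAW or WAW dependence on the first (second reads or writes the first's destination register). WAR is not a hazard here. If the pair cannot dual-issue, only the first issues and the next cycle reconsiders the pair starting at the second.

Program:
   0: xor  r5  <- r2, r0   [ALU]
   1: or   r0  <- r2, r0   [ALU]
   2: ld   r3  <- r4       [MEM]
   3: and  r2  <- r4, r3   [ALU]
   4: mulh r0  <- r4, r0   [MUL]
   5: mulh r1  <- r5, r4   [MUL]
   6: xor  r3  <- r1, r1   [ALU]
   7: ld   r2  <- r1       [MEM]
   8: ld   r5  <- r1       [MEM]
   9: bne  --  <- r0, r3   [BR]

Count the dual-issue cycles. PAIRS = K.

PAIRS = 3

t=0 i0+i1:xor;or ; pair
t=1 i2:ld ; RAW r3
t=2 i3+i4:and;mulh ; pair
t=3 i5:mulh ; RAW r1
t=4 i6+i7:xor;ld ; pair
t=5 i8:ld ; no-port MEM/BR
t=6 i9:bne ; tail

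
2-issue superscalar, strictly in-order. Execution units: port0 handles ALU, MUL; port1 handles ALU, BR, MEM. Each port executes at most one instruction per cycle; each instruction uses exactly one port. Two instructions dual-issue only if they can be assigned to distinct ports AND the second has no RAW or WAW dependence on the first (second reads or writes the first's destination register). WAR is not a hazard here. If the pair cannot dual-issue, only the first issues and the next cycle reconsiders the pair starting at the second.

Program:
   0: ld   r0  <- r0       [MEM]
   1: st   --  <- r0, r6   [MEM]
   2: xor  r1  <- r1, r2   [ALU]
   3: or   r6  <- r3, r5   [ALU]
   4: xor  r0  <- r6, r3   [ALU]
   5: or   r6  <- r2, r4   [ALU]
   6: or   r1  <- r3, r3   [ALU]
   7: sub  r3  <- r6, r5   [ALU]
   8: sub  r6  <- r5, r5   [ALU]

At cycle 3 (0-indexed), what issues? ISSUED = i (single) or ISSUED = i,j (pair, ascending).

ISSUED = 4,5

#0 head=0: ld i0 no-port MEM/MEM
#1 head=1: st/xor i1/i2 dual
#2 head=3: or i3 RAW r6
#3 head=4: xor/or i4/i5 dual
#4 head=6: or/sub i6/i7 dual
#5 head=8: sub i8 tail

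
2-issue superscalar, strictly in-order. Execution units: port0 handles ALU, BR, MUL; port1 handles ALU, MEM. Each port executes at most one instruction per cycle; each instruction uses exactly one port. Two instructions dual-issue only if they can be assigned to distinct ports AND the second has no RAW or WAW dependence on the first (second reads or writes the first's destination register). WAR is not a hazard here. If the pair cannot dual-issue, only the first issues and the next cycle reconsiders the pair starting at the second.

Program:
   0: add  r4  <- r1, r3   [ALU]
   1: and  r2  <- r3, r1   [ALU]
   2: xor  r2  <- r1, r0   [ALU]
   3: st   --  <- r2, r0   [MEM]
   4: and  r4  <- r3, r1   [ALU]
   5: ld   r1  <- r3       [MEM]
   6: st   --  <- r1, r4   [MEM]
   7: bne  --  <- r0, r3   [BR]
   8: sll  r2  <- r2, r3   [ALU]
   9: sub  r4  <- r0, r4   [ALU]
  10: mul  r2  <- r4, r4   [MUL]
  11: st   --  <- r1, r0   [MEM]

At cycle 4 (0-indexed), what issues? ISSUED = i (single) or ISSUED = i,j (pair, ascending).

#0 head=0: add.ALU;and.ALU i0&i1 pair
#1 head=2: xor.ALU i2 RAW r2
#2 head=3: st.MEM;and.ALU i3&i4 pair
#3 head=5: ld.MEM i5 no-port MEM/MEM
#4 head=6: st.MEM;bne.BR i6&i7 pair
#5 head=8: sll.ALU;sub.ALU i8&i9 pair
#6 head=10: mul.MUL;st.MEM i10&i11 pair

ISSUED = 6,7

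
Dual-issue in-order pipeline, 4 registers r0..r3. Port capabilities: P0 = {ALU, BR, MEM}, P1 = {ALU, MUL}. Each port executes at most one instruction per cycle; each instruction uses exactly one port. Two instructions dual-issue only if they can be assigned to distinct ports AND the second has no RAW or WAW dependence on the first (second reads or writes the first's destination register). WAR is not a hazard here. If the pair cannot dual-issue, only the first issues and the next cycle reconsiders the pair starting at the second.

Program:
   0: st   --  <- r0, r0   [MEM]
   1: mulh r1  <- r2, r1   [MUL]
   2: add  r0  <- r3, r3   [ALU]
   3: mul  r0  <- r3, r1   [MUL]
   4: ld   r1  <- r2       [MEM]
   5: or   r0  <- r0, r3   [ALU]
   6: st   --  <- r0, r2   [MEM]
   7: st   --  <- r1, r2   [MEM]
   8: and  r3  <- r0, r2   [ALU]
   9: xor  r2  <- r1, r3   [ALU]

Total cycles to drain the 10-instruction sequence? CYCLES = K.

#0 head=0: st+mulh i0,i1 dual
#1 head=2: add i2 WAW r0
#2 head=3: mul+ld i3,i4 dual
#3 head=5: or i5 RAW r0
#4 head=6: st i6 no-port MEM/MEM
#5 head=7: st+and i7,i8 dual
#6 head=9: xor i9 tail

CYCLES = 7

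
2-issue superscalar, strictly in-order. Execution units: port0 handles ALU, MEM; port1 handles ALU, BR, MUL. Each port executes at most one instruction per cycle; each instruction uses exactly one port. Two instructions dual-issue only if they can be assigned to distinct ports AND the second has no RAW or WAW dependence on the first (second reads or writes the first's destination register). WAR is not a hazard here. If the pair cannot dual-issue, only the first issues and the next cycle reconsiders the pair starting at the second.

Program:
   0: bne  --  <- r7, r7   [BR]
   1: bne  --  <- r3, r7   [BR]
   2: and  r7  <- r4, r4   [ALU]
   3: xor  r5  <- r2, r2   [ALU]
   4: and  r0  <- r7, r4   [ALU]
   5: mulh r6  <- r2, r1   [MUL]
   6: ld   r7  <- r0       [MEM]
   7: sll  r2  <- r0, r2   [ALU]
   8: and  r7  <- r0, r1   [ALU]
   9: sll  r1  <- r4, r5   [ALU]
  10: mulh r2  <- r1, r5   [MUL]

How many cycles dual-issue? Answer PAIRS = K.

PAIRS = 4

c0: i0 bne  no-port BR/BR
c1: i1&i2 bne and  pair
c2: i3&i4 xor and  pair
c3: i5&i6 mulh ld  pair
c4: i7&i8 sll and  pair
c5: i9 sll  RAW r1
c6: i10 mulh  tail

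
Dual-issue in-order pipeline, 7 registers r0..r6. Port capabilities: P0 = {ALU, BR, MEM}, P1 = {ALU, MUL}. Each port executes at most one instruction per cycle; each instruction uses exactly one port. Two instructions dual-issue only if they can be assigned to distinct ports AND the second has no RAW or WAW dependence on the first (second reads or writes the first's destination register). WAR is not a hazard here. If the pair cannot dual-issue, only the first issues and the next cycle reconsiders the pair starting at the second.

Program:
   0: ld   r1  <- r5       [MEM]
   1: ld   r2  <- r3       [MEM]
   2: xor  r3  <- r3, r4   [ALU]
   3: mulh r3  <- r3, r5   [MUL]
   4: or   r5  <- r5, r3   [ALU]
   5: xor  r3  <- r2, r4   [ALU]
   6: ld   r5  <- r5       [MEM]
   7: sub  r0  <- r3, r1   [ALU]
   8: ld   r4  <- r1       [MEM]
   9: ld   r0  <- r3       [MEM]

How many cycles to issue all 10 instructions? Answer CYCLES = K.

#0 head=0: ld.MEM i0 no-port MEM/MEM
#1 head=1: ld.MEM+xor.ALU i1&i2 2-wide
#2 head=3: mulh.MUL i3 RAW r3
#3 head=4: or.ALU+xor.ALU i4&i5 2-wide
#4 head=6: ld.MEM+sub.ALU i6&i7 2-wide
#5 head=8: ld.MEM i8 no-port MEM/MEM
#6 head=9: ld.MEM i9 tail

CYCLES = 7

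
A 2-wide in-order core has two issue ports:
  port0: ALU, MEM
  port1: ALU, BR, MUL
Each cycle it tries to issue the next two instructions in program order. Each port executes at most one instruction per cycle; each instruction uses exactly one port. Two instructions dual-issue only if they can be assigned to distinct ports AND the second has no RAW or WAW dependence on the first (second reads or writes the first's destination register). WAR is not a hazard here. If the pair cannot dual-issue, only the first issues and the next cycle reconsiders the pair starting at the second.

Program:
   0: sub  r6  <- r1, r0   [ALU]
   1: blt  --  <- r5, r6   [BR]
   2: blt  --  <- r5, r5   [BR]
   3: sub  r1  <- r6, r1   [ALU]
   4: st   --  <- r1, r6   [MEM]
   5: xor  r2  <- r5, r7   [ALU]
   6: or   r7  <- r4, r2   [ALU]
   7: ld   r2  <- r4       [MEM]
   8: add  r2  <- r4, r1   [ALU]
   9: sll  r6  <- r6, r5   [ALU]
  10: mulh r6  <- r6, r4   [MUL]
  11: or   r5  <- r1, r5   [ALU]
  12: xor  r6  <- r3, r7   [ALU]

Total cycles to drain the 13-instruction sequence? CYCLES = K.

0. sub.ALU @i0  | RAW r6
1. blt.BR @i1  | no-port BR/BR
2. blt.BR;sub.ALU @i2&i3  | dual
3. st.MEM;xor.ALU @i4&i5  | dual
4. or.ALU;ld.MEM @i6&i7  | dual
5. add.ALU;sll.ALU @i8&i9  | dual
6. mulh.MUL;or.ALU @i10&i11  | dual
7. xor.ALU @i12  | tail

CYCLES = 8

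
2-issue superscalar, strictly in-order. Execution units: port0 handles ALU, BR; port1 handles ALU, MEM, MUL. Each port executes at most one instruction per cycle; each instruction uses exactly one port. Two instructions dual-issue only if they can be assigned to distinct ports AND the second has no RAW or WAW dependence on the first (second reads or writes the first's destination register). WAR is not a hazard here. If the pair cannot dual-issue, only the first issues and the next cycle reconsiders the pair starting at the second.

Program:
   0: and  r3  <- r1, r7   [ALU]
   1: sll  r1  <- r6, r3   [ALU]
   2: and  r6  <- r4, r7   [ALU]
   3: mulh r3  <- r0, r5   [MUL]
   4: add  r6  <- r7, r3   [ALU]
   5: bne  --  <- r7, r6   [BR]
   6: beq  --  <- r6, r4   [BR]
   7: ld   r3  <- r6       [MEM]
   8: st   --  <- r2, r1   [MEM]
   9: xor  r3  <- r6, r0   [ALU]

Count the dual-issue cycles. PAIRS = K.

PAIRS = 3

t=0 i0:and ; RAW r3
t=1 i1+i2:sll/and ; pair
t=2 i3:mulh ; RAW r3
t=3 i4:add ; RAW r6
t=4 i5:bne ; no-port BR/BR
t=5 i6+i7:beq/ld ; pair
t=6 i8+i9:st/xor ; pair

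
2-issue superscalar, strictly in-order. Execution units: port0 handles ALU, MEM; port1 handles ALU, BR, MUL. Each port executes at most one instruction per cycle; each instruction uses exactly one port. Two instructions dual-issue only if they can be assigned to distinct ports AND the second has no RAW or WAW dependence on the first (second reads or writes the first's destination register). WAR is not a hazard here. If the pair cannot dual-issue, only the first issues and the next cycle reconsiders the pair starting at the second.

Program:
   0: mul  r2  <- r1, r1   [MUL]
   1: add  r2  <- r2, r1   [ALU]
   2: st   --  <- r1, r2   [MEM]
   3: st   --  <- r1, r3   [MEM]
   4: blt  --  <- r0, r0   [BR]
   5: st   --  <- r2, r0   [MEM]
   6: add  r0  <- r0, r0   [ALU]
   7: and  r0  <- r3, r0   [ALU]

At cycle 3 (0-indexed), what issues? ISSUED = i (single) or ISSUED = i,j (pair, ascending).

ISSUED = 3,4

0. mul @i0  | RAW+WAW r2
1. add @i1  | RAW r2
2. st @i2  | no-port MEM/MEM
3. st/blt @i3/i4  | dual
4. st/add @i5/i6  | dual
5. and @i7  | tail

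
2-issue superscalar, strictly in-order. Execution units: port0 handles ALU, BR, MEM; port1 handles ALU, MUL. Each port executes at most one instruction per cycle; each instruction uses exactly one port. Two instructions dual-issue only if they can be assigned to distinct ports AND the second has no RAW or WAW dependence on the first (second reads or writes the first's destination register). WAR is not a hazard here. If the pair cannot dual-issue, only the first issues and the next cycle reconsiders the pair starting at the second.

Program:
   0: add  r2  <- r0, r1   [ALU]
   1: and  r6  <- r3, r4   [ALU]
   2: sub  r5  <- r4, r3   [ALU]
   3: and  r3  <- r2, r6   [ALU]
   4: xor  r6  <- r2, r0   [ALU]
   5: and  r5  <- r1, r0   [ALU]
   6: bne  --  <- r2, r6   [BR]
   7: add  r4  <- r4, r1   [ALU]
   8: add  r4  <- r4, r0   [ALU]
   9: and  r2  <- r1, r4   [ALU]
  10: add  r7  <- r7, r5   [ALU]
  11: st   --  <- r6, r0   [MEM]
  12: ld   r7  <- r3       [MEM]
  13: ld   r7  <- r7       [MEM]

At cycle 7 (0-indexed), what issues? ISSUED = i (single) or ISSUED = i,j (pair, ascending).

  cy0 -> i0+i1 (add/and) dual
  cy1 -> i2+i3 (sub/and) dual
  cy2 -> i4+i5 (xor/and) dual
  cy3 -> i6+i7 (bne/add) dual
  cy4 -> i8 (add) RAW r4
  cy5 -> i9+i10 (and/add) dual
  cy6 -> i11 (st) no-port MEM/MEM
  cy7 -> i12 (ld) no-port MEM/MEM
  cy8 -> i13 (ld) tail

ISSUED = 12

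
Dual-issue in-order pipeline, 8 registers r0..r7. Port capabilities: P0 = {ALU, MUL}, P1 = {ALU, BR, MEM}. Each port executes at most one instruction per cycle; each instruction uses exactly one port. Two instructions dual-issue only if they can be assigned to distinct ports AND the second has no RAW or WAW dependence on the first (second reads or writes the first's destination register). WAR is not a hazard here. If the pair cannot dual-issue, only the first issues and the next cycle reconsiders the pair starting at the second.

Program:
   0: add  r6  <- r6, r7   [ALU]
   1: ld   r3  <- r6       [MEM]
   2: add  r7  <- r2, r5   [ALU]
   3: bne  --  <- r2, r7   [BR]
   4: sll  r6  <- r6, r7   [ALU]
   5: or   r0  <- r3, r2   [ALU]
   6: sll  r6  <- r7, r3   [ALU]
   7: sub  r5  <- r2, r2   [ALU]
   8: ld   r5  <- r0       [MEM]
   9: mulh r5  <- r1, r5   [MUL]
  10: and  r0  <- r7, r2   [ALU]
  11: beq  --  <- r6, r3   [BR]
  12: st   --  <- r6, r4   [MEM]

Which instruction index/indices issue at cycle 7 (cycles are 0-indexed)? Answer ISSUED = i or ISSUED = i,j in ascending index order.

ISSUED = 11

t=0 i0:add ; RAW r6
t=1 i1&i2:ld+add ; dual
t=2 i3&i4:bne+sll ; dual
t=3 i5&i6:or+sll ; dual
t=4 i7:sub ; WAW r5
t=5 i8:ld ; RAW+WAW r5
t=6 i9&i10:mulh+and ; dual
t=7 i11:beq ; no-port BR/MEM
t=8 i12:st ; tail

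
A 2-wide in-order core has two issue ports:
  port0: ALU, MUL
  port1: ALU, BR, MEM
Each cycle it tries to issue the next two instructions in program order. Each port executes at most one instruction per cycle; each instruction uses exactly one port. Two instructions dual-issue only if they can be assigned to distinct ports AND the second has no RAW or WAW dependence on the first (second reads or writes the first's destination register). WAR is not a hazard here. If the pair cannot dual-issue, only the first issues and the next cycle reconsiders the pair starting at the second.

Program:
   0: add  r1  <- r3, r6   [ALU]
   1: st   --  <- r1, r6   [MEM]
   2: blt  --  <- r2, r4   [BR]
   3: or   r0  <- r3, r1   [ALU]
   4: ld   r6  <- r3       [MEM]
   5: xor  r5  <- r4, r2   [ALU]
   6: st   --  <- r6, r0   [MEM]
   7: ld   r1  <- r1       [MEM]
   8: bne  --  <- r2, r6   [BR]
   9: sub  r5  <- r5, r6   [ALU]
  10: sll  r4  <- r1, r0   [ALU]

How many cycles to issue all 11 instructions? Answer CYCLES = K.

#0 head=0: add.ALU i0 RAW r1
#1 head=1: st.MEM i1 no-port MEM/BR
#2 head=2: blt.BR+or.ALU i2,i3 pair
#3 head=4: ld.MEM+xor.ALU i4,i5 pair
#4 head=6: st.MEM i6 no-port MEM/MEM
#5 head=7: ld.MEM i7 no-port MEM/BR
#6 head=8: bne.BR+sub.ALU i8,i9 pair
#7 head=10: sll.ALU i10 tail

CYCLES = 8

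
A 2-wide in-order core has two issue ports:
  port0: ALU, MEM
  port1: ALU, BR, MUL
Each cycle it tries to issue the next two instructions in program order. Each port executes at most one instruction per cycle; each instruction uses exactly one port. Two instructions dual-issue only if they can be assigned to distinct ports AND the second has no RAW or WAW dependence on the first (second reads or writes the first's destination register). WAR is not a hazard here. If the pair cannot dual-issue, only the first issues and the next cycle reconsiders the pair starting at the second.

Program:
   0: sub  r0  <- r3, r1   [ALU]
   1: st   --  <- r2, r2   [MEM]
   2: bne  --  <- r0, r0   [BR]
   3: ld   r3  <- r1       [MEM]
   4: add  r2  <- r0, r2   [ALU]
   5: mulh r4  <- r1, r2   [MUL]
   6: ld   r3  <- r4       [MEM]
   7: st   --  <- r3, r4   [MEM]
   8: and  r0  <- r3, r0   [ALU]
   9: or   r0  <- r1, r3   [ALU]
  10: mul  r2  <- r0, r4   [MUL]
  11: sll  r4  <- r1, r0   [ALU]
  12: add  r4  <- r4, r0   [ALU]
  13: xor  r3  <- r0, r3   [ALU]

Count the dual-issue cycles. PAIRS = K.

PAIRS = 5

[0] i0/i1  sub.ALU st.MEM  -- 2-wide
[1] i2/i3  bne.BR ld.MEM  -- 2-wide
[2] i4  add.ALU  -- RAW r2
[3] i5  mulh.MUL  -- RAW r4
[4] i6  ld.MEM  -- no-port MEM/MEM
[5] i7/i8  st.MEM and.ALU  -- 2-wide
[6] i9  or.ALU  -- RAW r0
[7] i10/i11  mul.MUL sll.ALU  -- 2-wide
[8] i12/i13  add.ALU xor.ALU  -- 2-wide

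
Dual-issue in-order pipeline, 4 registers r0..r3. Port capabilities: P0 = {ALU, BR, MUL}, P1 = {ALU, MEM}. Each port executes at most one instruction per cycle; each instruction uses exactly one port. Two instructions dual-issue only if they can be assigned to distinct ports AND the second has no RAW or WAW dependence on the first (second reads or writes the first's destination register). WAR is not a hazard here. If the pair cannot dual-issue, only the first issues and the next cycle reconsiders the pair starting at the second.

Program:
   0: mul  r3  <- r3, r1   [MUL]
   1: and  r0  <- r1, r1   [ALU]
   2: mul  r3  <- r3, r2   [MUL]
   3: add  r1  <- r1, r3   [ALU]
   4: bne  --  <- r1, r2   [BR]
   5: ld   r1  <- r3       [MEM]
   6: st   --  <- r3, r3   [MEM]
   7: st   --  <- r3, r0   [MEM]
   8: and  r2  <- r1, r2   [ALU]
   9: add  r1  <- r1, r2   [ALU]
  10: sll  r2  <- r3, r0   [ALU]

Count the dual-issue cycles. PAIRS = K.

PAIRS = 4

t=0 i0&i1:mul+and ; pair
t=1 i2:mul ; RAW r3
t=2 i3:add ; RAW r1
t=3 i4&i5:bne+ld ; pair
t=4 i6:st ; no-port MEM/MEM
t=5 i7&i8:st+and ; pair
t=6 i9&i10:add+sll ; pair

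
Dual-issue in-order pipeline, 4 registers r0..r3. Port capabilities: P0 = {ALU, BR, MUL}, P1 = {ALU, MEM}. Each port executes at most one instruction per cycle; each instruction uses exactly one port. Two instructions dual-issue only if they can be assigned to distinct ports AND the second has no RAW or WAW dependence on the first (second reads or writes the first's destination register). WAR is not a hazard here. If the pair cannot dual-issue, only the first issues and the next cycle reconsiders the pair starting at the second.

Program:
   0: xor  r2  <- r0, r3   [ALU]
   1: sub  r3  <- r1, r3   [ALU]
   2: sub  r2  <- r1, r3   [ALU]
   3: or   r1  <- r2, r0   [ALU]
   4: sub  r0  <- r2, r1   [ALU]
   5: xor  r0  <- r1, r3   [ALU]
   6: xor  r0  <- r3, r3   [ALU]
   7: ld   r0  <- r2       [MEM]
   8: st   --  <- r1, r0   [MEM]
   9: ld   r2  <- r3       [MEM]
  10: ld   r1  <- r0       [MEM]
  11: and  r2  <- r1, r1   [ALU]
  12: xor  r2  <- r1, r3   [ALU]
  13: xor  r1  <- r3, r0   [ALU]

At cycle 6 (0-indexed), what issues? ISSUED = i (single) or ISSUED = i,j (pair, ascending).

ISSUED = 7

  cy0 -> i0+i1 (xor.ALU+sub.ALU) dual
  cy1 -> i2 (sub.ALU) RAW r2
  cy2 -> i3 (or.ALU) RAW r1
  cy3 -> i4 (sub.ALU) WAW r0
  cy4 -> i5 (xor.ALU) WAW r0
  cy5 -> i6 (xor.ALU) WAW r0
  cy6 -> i7 (ld.MEM) no-port MEM/MEM
  cy7 -> i8 (st.MEM) no-port MEM/MEM
  cy8 -> i9 (ld.MEM) no-port MEM/MEM
  cy9 -> i10 (ld.MEM) RAW r1
  cy10 -> i11 (and.ALU) WAW r2
  cy11 -> i12+i13 (xor.ALU+xor.ALU) dual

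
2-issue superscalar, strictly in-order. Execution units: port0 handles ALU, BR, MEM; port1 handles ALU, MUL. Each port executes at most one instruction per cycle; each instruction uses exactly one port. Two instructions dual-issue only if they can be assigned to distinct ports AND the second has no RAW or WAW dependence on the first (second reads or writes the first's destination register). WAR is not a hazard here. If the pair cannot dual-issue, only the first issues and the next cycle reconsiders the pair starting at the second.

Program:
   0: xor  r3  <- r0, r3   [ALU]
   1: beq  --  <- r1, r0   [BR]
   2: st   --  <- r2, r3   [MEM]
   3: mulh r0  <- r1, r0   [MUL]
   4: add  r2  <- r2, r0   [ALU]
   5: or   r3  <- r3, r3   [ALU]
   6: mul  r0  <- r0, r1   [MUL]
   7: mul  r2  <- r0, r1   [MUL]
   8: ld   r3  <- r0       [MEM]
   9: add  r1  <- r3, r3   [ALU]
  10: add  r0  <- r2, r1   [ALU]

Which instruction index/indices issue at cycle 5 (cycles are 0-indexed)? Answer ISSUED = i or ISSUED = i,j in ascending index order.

ISSUED = 9

c0: i0&i1 xor.ALU;beq.BR  pair
c1: i2&i3 st.MEM;mulh.MUL  pair
c2: i4&i5 add.ALU;or.ALU  pair
c3: i6 mul.MUL  no-port MUL/MUL
c4: i7&i8 mul.MUL;ld.MEM  pair
c5: i9 add.ALU  RAW r1
c6: i10 add.ALU  tail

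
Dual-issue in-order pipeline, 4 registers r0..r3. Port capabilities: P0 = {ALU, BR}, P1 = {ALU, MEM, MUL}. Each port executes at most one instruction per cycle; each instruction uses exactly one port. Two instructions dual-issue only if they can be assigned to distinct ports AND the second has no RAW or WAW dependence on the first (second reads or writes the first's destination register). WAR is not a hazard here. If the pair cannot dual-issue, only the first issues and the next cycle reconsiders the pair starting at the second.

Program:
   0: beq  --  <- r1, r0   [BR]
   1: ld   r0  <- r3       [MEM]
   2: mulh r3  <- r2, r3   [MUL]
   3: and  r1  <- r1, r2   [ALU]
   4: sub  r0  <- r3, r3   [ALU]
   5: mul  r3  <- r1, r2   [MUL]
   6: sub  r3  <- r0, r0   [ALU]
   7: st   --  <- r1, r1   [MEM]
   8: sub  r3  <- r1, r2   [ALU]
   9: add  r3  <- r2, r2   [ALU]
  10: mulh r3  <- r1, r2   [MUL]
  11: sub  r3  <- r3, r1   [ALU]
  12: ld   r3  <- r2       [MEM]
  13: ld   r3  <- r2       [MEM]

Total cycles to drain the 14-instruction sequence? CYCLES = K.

CYCLES = 10

t=0 i0+i1:beq.BR/ld.MEM ; 2-wide
t=1 i2+i3:mulh.MUL/and.ALU ; 2-wide
t=2 i4+i5:sub.ALU/mul.MUL ; 2-wide
t=3 i6+i7:sub.ALU/st.MEM ; 2-wide
t=4 i8:sub.ALU ; WAW r3
t=5 i9:add.ALU ; WAW r3
t=6 i10:mulh.MUL ; RAW+WAW r3
t=7 i11:sub.ALU ; WAW r3
t=8 i12:ld.MEM ; no-port MEM/MEM
t=9 i13:ld.MEM ; tail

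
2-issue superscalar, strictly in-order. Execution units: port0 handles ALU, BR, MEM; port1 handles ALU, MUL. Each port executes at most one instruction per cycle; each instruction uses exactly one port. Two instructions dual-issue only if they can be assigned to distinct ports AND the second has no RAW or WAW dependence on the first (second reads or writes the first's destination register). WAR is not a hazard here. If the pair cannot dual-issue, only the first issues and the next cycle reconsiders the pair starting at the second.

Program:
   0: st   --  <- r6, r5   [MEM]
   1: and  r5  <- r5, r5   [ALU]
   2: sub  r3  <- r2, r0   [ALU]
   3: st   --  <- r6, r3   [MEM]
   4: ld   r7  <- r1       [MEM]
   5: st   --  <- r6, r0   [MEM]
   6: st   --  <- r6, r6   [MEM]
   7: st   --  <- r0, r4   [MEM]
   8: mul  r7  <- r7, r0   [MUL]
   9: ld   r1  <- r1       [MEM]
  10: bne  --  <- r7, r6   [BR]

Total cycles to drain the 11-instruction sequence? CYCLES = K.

[0] i0,i1  st and  -- dual
[1] i2  sub  -- RAW r3
[2] i3  st  -- no-port MEM/MEM
[3] i4  ld  -- no-port MEM/MEM
[4] i5  st  -- no-port MEM/MEM
[5] i6  st  -- no-port MEM/MEM
[6] i7,i8  st mul  -- dual
[7] i9  ld  -- no-port MEM/BR
[8] i10  bne  -- tail

CYCLES = 9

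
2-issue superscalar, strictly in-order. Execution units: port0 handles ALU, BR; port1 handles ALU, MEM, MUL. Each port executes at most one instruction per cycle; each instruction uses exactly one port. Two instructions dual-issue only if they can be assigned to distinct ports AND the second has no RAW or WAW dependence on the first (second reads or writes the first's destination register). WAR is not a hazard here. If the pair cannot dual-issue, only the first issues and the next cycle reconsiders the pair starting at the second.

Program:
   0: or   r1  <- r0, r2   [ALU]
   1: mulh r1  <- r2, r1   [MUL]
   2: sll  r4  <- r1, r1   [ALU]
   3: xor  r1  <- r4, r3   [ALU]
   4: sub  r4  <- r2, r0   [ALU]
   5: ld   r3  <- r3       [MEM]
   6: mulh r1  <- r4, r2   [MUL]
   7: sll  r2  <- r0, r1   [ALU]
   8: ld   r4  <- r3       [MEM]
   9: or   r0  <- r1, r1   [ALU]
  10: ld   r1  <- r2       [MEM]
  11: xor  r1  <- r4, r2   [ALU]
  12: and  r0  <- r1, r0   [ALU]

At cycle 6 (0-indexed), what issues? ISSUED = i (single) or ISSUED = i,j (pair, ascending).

ISSUED = 7,8

[0] i0  or.ALU  -- RAW+WAW r1
[1] i1  mulh.MUL  -- RAW r1
[2] i2  sll.ALU  -- RAW r4
[3] i3/i4  xor.ALU+sub.ALU  -- pair
[4] i5  ld.MEM  -- no-port MEM/MUL
[5] i6  mulh.MUL  -- RAW r1
[6] i7/i8  sll.ALU+ld.MEM  -- pair
[7] i9/i10  or.ALU+ld.MEM  -- pair
[8] i11  xor.ALU  -- RAW r1
[9] i12  and.ALU  -- tail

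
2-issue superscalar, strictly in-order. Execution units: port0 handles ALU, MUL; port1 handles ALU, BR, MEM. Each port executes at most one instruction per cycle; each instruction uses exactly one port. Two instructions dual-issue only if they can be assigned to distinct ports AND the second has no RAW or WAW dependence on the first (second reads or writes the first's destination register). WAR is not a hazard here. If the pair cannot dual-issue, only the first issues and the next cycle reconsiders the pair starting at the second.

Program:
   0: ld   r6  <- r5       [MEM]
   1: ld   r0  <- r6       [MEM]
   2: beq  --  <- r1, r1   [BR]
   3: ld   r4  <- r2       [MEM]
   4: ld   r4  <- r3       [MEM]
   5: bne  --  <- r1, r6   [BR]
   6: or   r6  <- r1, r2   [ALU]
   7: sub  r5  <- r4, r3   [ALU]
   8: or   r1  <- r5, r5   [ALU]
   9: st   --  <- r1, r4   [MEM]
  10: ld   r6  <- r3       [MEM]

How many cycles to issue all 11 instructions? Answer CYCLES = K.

t=0 i0:ld.MEM ; no-port MEM/MEM
t=1 i1:ld.MEM ; no-port MEM/BR
t=2 i2:beq.BR ; no-port BR/MEM
t=3 i3:ld.MEM ; no-port MEM/MEM
t=4 i4:ld.MEM ; no-port MEM/BR
t=5 i5&i6:bne.BR/or.ALU ; 2-wide
t=6 i7:sub.ALU ; RAW r5
t=7 i8:or.ALU ; RAW r1
t=8 i9:st.MEM ; no-port MEM/MEM
t=9 i10:ld.MEM ; tail

CYCLES = 10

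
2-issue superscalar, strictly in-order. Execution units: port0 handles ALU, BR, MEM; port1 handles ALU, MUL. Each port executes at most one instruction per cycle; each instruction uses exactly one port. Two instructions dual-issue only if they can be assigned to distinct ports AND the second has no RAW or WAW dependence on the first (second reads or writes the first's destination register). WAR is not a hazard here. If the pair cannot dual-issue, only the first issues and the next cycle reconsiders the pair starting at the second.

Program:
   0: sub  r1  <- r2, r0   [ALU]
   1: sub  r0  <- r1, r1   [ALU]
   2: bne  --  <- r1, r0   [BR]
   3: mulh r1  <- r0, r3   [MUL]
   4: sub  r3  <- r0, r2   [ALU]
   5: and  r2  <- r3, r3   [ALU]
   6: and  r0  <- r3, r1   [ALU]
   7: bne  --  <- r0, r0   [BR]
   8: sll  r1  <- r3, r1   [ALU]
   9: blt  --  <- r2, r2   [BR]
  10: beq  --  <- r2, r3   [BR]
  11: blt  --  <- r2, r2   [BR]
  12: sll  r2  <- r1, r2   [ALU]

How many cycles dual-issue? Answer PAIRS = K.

#0 head=0: sub i0 RAW r1
#1 head=1: sub i1 RAW r0
#2 head=2: bne+mulh i2&i3 2-wide
#3 head=4: sub i4 RAW r3
#4 head=5: and+and i5&i6 2-wide
#5 head=7: bne+sll i7&i8 2-wide
#6 head=9: blt i9 no-port BR/BR
#7 head=10: beq i10 no-port BR/BR
#8 head=11: blt+sll i11&i12 2-wide

PAIRS = 4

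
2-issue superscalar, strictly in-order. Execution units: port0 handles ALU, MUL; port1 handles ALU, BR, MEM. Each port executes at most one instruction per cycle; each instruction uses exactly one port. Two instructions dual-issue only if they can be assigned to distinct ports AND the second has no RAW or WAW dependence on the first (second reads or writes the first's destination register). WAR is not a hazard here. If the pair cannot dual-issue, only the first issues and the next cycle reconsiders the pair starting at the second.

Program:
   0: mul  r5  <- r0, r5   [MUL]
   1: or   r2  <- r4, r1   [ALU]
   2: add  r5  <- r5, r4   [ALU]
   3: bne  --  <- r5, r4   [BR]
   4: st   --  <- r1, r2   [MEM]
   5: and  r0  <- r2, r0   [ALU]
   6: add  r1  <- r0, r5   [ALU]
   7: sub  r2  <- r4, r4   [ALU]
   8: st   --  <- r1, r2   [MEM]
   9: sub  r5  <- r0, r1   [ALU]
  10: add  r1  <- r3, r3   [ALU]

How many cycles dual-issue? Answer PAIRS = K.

PAIRS = 4

0. mul.MUL/or.ALU @i0&i1  | dual
1. add.ALU @i2  | RAW r5
2. bne.BR @i3  | no-port BR/MEM
3. st.MEM/and.ALU @i4&i5  | dual
4. add.ALU/sub.ALU @i6&i7  | dual
5. st.MEM/sub.ALU @i8&i9  | dual
6. add.ALU @i10  | tail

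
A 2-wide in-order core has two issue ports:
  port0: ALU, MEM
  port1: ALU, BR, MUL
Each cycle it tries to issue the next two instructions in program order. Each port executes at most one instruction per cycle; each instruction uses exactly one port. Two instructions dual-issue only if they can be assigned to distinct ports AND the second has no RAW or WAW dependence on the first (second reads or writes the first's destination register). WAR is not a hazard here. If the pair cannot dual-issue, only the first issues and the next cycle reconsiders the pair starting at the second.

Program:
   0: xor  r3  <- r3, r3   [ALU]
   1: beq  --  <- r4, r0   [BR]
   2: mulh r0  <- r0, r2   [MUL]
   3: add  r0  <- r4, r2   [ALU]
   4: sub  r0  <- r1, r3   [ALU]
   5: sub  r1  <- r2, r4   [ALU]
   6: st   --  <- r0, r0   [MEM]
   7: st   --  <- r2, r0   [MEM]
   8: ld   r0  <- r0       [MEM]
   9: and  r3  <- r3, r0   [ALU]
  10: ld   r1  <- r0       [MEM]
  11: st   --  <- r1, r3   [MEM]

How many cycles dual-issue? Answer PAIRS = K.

c0: i0/i1 xor.ALU+beq.BR  dual
c1: i2 mulh.MUL  WAW r0
c2: i3 add.ALU  WAW r0
c3: i4/i5 sub.ALU+sub.ALU  dual
c4: i6 st.MEM  no-port MEM/MEM
c5: i7 st.MEM  no-port MEM/MEM
c6: i8 ld.MEM  RAW r0
c7: i9/i10 and.ALU+ld.MEM  dual
c8: i11 st.MEM  tail

PAIRS = 3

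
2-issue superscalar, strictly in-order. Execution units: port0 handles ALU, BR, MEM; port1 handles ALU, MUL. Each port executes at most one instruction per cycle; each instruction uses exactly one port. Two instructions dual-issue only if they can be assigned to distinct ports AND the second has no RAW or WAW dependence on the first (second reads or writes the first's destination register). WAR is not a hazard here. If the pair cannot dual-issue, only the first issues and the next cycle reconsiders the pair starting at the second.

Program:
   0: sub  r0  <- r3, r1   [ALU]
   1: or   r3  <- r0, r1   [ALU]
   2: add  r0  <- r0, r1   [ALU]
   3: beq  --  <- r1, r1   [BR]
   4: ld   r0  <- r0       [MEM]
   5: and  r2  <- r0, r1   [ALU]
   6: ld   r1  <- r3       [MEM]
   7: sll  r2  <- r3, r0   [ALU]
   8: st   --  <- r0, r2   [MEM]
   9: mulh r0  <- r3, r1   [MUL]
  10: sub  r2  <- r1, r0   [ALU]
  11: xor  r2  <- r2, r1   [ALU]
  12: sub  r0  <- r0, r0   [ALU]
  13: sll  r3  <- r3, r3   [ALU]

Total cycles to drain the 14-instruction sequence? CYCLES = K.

  cy0 -> i0 (sub.ALU) RAW r0
  cy1 -> i1+i2 (or.ALU;add.ALU) 2-wide
  cy2 -> i3 (beq.BR) no-port BR/MEM
  cy3 -> i4 (ld.MEM) RAW r0
  cy4 -> i5+i6 (and.ALU;ld.MEM) 2-wide
  cy5 -> i7 (sll.ALU) RAW r2
  cy6 -> i8+i9 (st.MEM;mulh.MUL) 2-wide
  cy7 -> i10 (sub.ALU) RAW+WAW r2
  cy8 -> i11+i12 (xor.ALU;sub.ALU) 2-wide
  cy9 -> i13 (sll.ALU) tail

CYCLES = 10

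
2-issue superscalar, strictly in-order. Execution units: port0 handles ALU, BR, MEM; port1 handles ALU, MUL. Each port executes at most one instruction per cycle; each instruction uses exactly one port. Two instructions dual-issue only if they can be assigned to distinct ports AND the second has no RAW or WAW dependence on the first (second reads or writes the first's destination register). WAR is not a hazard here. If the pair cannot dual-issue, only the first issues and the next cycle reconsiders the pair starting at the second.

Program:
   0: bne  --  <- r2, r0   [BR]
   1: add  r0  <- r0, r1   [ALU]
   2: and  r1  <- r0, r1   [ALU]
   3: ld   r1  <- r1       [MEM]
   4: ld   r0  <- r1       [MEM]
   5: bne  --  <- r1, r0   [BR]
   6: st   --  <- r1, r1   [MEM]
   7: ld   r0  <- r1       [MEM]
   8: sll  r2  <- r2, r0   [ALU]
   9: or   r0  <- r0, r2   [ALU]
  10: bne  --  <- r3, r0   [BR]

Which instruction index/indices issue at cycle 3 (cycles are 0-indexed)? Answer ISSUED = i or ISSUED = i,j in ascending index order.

c0: i0+i1 bne;add  dual
c1: i2 and  RAW+WAW r1
c2: i3 ld  no-port MEM/MEM
c3: i4 ld  no-port MEM/BR
c4: i5 bne  no-port BR/MEM
c5: i6 st  no-port MEM/MEM
c6: i7 ld  RAW r0
c7: i8 sll  RAW r2
c8: i9 or  RAW r0
c9: i10 bne  tail

ISSUED = 4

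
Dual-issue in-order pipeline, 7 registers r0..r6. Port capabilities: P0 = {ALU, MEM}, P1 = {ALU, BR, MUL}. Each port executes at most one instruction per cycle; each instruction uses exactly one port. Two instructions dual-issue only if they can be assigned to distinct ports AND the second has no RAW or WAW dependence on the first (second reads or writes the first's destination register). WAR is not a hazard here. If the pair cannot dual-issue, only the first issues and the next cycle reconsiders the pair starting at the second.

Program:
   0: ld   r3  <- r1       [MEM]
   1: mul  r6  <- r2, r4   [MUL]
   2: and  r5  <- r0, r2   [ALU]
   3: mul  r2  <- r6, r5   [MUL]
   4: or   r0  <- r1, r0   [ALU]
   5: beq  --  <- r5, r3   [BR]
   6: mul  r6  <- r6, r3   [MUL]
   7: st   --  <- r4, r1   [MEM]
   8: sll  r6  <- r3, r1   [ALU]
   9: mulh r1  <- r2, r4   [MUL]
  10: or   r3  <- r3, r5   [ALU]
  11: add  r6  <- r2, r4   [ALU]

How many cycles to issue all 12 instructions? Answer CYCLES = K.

CYCLES = 7

t=0 i0/i1:ld.MEM/mul.MUL ; pair
t=1 i2:and.ALU ; RAW r5
t=2 i3/i4:mul.MUL/or.ALU ; pair
t=3 i5:beq.BR ; no-port BR/MUL
t=4 i6/i7:mul.MUL/st.MEM ; pair
t=5 i8/i9:sll.ALU/mulh.MUL ; pair
t=6 i10/i11:or.ALU/add.ALU ; pair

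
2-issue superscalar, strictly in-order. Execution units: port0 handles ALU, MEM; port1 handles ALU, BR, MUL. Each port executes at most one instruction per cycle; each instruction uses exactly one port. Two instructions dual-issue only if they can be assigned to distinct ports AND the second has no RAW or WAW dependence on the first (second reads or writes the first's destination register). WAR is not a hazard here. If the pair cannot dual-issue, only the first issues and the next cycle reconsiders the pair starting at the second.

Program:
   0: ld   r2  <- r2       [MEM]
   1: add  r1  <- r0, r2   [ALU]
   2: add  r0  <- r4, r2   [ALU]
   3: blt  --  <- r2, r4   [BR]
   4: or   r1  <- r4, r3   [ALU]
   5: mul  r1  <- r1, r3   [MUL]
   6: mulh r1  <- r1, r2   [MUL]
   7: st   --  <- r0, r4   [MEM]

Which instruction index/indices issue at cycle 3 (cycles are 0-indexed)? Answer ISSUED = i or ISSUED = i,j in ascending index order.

[0] i0  ld.MEM  -- RAW r2
[1] i1+i2  add.ALU add.ALU  -- dual
[2] i3+i4  blt.BR or.ALU  -- dual
[3] i5  mul.MUL  -- no-port MUL/MUL
[4] i6+i7  mulh.MUL st.MEM  -- dual

ISSUED = 5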